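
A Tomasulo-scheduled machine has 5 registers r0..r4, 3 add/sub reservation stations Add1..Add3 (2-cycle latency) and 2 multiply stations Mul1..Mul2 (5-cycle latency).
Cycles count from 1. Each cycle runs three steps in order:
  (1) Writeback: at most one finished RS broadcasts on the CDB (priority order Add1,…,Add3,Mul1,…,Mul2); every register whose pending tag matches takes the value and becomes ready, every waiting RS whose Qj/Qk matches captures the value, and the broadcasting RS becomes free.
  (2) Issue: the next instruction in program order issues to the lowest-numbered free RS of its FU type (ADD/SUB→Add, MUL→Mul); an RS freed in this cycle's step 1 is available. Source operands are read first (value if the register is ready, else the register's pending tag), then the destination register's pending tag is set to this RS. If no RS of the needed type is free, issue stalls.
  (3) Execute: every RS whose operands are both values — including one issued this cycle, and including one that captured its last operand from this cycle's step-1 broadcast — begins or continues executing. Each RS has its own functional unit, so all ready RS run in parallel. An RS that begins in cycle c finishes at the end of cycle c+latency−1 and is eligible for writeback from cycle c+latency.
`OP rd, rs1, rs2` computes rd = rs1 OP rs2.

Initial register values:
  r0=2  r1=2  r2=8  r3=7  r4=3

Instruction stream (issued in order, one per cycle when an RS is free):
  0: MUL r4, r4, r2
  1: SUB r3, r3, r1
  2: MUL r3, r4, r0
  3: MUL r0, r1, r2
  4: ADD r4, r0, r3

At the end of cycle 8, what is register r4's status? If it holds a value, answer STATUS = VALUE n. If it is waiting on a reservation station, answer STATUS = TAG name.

cycle 1: issue MUL r4<-Mul1 // r0:2,r1:2,r2:8,r3:7,r4:Mul1
cycle 2: issue SUB r3<-Add1 // r0:2,r1:2,r2:8,r3:Add1,r4:Mul1
cycle 3: issue MUL r3<-Mul2 // r0:2,r1:2,r2:8,r3:Mul2,r4:Mul1
cycle 4: CDB Add1=5; stall // r0:2,r1:2,r2:8,r3:Mul2,r4:Mul1
cycle 5: stall // r0:2,r1:2,r2:8,r3:Mul2,r4:Mul1
cycle 6: CDB Mul1=24; issue MUL r0<-Mul1 // r0:Mul1,r1:2,r2:8,r3:Mul2,r4:24
cycle 7: issue ADD r4<-Add1 // r0:Mul1,r1:2,r2:8,r3:Mul2,r4:Add1
cycle 8: - // r0:Mul1,r1:2,r2:8,r3:Mul2,r4:Add1

STATUS = TAG Add1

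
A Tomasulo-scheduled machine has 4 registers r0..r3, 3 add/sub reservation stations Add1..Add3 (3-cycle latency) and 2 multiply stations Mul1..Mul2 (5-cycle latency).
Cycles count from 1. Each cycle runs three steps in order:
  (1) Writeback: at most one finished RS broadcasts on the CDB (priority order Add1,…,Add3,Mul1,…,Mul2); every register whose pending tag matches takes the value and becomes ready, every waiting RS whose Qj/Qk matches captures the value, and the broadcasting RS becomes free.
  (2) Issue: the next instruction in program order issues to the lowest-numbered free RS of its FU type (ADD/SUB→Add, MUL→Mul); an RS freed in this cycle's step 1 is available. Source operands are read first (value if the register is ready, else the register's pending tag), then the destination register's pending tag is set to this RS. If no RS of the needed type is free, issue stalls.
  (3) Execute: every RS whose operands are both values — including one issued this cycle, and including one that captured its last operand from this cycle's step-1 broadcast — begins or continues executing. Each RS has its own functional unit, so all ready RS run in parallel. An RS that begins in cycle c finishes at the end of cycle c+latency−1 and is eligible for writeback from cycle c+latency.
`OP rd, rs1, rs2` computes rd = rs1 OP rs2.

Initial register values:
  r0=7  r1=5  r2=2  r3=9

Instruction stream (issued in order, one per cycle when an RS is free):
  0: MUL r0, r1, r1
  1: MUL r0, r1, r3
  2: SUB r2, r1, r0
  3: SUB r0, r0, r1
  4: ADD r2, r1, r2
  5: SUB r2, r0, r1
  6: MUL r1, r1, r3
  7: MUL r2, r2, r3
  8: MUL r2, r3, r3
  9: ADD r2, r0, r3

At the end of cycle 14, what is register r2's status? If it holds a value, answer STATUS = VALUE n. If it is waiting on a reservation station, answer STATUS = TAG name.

cycle 1: issue MUL r0<-Mul1 // r0:Mul1,r1:5,r2:2,r3:9
cycle 2: issue MUL r0<-Mul2 // r0:Mul2,r1:5,r2:2,r3:9
cycle 3: issue SUB r2<-Add1 // r0:Mul2,r1:5,r2:Add1,r3:9
cycle 4: issue SUB r0<-Add2 // r0:Add2,r1:5,r2:Add1,r3:9
cycle 5: issue ADD r2<-Add3 // r0:Add2,r1:5,r2:Add3,r3:9
cycle 6: CDB Mul1=25; stall // r0:Add2,r1:5,r2:Add3,r3:9
cycle 7: CDB Mul2=45; stall // r0:Add2,r1:5,r2:Add3,r3:9
cycle 8: stall // r0:Add2,r1:5,r2:Add3,r3:9
cycle 9: stall // r0:Add2,r1:5,r2:Add3,r3:9
cycle 10: CDB Add1=-40; issue SUB r2<-Add1 // r0:Add2,r1:5,r2:Add1,r3:9
cycle 11: CDB Add2=40; issue MUL r1<-Mul1 // r0:40,r1:Mul1,r2:Add1,r3:9
cycle 12: issue MUL r2<-Mul2 // r0:40,r1:Mul1,r2:Mul2,r3:9
cycle 13: CDB Add3=-35; stall // r0:40,r1:Mul1,r2:Mul2,r3:9
cycle 14: CDB Add1=35; stall // r0:40,r1:Mul1,r2:Mul2,r3:9

STATUS = TAG Mul2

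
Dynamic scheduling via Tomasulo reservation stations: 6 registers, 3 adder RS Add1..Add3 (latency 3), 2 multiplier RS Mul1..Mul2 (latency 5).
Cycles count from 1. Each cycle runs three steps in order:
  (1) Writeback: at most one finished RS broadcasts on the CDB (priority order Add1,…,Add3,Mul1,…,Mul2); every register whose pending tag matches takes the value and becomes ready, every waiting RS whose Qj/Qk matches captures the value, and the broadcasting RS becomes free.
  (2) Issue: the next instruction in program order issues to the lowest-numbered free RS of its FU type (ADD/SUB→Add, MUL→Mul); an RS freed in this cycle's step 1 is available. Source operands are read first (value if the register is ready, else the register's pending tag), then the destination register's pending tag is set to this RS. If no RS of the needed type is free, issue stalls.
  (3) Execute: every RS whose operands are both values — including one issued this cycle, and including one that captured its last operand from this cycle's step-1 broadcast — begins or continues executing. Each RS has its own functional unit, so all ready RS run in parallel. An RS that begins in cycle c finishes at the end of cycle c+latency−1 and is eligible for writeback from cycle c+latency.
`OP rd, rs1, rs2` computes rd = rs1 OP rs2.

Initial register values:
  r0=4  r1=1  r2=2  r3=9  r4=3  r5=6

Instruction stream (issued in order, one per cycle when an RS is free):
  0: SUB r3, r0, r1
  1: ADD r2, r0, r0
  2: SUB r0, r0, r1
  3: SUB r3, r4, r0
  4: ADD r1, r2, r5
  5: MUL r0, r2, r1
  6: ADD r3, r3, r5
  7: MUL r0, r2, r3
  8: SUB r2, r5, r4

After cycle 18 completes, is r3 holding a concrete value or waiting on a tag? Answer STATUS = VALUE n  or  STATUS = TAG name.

c1: issue SUB r3<-Add1 | r0:4,r1:1,r2:2,r3:Add1,r4:3,r5:6
c2: issue ADD r2<-Add2 | r0:4,r1:1,r2:Add2,r3:Add1,r4:3,r5:6
c3: issue SUB r0<-Add3 | r0:Add3,r1:1,r2:Add2,r3:Add1,r4:3,r5:6
c4: CDB Add1=3; issue SUB r3<-Add1 | r0:Add3,r1:1,r2:Add2,r3:Add1,r4:3,r5:6
c5: CDB Add2=8; issue ADD r1<-Add2 | r0:Add3,r1:Add2,r2:8,r3:Add1,r4:3,r5:6
c6: CDB Add3=3; issue MUL r0<-Mul1 | r0:Mul1,r1:Add2,r2:8,r3:Add1,r4:3,r5:6
c7: issue ADD r3<-Add3 | r0:Mul1,r1:Add2,r2:8,r3:Add3,r4:3,r5:6
c8: CDB Add2=14; issue MUL r0<-Mul2 | r0:Mul2,r1:14,r2:8,r3:Add3,r4:3,r5:6
c9: CDB Add1=0; issue SUB r2<-Add1 | r0:Mul2,r1:14,r2:Add1,r3:Add3,r4:3,r5:6
c10: - | r0:Mul2,r1:14,r2:Add1,r3:Add3,r4:3,r5:6
c11: - | r0:Mul2,r1:14,r2:Add1,r3:Add3,r4:3,r5:6
c12: CDB Add1=3 | r0:Mul2,r1:14,r2:3,r3:Add3,r4:3,r5:6
c13: CDB Add3=6 | r0:Mul2,r1:14,r2:3,r3:6,r4:3,r5:6
c14: CDB Mul1=112 | r0:Mul2,r1:14,r2:3,r3:6,r4:3,r5:6
c15: - | r0:Mul2,r1:14,r2:3,r3:6,r4:3,r5:6
c16: - | r0:Mul2,r1:14,r2:3,r3:6,r4:3,r5:6
c17: - | r0:Mul2,r1:14,r2:3,r3:6,r4:3,r5:6
c18: CDB Mul2=48 | r0:48,r1:14,r2:3,r3:6,r4:3,r5:6

STATUS = VALUE 6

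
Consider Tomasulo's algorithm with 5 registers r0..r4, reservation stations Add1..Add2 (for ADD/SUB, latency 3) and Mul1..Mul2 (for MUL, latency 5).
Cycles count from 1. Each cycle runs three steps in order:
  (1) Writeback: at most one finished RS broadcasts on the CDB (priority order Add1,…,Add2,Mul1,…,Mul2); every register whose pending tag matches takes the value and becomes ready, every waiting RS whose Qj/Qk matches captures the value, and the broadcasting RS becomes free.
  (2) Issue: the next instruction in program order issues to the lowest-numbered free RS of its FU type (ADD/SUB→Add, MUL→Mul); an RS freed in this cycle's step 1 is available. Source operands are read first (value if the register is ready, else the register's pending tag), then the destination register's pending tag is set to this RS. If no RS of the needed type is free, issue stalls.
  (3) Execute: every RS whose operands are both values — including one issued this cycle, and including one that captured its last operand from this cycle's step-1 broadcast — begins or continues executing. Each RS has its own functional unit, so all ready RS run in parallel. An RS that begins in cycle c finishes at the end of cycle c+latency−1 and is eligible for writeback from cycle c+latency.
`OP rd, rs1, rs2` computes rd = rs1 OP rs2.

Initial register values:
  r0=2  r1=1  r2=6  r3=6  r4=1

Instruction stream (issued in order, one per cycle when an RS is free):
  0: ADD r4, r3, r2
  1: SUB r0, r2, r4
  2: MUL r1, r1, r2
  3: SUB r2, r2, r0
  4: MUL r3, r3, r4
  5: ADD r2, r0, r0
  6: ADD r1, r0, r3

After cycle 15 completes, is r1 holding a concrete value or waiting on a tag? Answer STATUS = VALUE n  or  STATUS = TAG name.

  c1: issue ADD r4<-Add1  regs: r0:2,r1:1,r2:6,r3:6,r4:Add1
  c2: issue SUB r0<-Add2  regs: r0:Add2,r1:1,r2:6,r3:6,r4:Add1
  c3: issue MUL r1<-Mul1  regs: r0:Add2,r1:Mul1,r2:6,r3:6,r4:Add1
  c4: CDB Add1=12; issue SUB r2<-Add1  regs: r0:Add2,r1:Mul1,r2:Add1,r3:6,r4:12
  c5: issue MUL r3<-Mul2  regs: r0:Add2,r1:Mul1,r2:Add1,r3:Mul2,r4:12
  c6: stall  regs: r0:Add2,r1:Mul1,r2:Add1,r3:Mul2,r4:12
  c7: CDB Add2=-6; issue ADD r2<-Add2  regs: r0:-6,r1:Mul1,r2:Add2,r3:Mul2,r4:12
  c8: CDB Mul1=6; stall  regs: r0:-6,r1:6,r2:Add2,r3:Mul2,r4:12
  c9: stall  regs: r0:-6,r1:6,r2:Add2,r3:Mul2,r4:12
  c10: CDB Add1=12; issue ADD r1<-Add1  regs: r0:-6,r1:Add1,r2:Add2,r3:Mul2,r4:12
  c11: CDB Add2=-12  regs: r0:-6,r1:Add1,r2:-12,r3:Mul2,r4:12
  c12: CDB Mul2=72  regs: r0:-6,r1:Add1,r2:-12,r3:72,r4:12
  c13: -  regs: r0:-6,r1:Add1,r2:-12,r3:72,r4:12
  c14: -  regs: r0:-6,r1:Add1,r2:-12,r3:72,r4:12
  c15: CDB Add1=66  regs: r0:-6,r1:66,r2:-12,r3:72,r4:12

STATUS = VALUE 66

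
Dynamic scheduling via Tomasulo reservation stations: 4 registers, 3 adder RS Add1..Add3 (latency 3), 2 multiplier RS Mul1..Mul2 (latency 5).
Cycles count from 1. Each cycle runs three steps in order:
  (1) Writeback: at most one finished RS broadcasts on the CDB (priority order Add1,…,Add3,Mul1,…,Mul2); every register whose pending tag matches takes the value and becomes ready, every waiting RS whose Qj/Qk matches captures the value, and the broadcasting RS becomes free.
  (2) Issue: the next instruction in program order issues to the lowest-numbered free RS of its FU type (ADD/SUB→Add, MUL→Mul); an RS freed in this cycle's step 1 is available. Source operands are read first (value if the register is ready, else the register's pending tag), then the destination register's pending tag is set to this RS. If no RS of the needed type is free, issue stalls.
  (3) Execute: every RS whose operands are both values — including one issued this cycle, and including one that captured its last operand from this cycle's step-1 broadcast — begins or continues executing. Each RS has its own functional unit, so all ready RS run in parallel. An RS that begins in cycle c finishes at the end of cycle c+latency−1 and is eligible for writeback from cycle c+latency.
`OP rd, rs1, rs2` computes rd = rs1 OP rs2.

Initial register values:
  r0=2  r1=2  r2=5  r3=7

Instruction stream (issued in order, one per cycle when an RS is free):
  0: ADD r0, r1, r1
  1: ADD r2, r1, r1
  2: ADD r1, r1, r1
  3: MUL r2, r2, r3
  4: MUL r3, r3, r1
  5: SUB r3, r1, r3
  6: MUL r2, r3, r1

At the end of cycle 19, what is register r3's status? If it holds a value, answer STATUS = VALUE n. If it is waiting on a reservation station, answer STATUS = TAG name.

  c1: issue ADD r0<-Add1  regs: r0:Add1,r1:2,r2:5,r3:7
  c2: issue ADD r2<-Add2  regs: r0:Add1,r1:2,r2:Add2,r3:7
  c3: issue ADD r1<-Add3  regs: r0:Add1,r1:Add3,r2:Add2,r3:7
  c4: CDB Add1=4; issue MUL r2<-Mul1  regs: r0:4,r1:Add3,r2:Mul1,r3:7
  c5: CDB Add2=4; issue MUL r3<-Mul2  regs: r0:4,r1:Add3,r2:Mul1,r3:Mul2
  c6: CDB Add3=4; issue SUB r3<-Add1  regs: r0:4,r1:4,r2:Mul1,r3:Add1
  c7: stall  regs: r0:4,r1:4,r2:Mul1,r3:Add1
  c8: stall  regs: r0:4,r1:4,r2:Mul1,r3:Add1
  c9: stall  regs: r0:4,r1:4,r2:Mul1,r3:Add1
  c10: CDB Mul1=28; issue MUL r2<-Mul1  regs: r0:4,r1:4,r2:Mul1,r3:Add1
  c11: CDB Mul2=28  regs: r0:4,r1:4,r2:Mul1,r3:Add1
  c12: -  regs: r0:4,r1:4,r2:Mul1,r3:Add1
  c13: -  regs: r0:4,r1:4,r2:Mul1,r3:Add1
  c14: CDB Add1=-24  regs: r0:4,r1:4,r2:Mul1,r3:-24
  c15: -  regs: r0:4,r1:4,r2:Mul1,r3:-24
  c16: -  regs: r0:4,r1:4,r2:Mul1,r3:-24
  c17: -  regs: r0:4,r1:4,r2:Mul1,r3:-24
  c18: -  regs: r0:4,r1:4,r2:Mul1,r3:-24
  c19: CDB Mul1=-96  regs: r0:4,r1:4,r2:-96,r3:-24

STATUS = VALUE -24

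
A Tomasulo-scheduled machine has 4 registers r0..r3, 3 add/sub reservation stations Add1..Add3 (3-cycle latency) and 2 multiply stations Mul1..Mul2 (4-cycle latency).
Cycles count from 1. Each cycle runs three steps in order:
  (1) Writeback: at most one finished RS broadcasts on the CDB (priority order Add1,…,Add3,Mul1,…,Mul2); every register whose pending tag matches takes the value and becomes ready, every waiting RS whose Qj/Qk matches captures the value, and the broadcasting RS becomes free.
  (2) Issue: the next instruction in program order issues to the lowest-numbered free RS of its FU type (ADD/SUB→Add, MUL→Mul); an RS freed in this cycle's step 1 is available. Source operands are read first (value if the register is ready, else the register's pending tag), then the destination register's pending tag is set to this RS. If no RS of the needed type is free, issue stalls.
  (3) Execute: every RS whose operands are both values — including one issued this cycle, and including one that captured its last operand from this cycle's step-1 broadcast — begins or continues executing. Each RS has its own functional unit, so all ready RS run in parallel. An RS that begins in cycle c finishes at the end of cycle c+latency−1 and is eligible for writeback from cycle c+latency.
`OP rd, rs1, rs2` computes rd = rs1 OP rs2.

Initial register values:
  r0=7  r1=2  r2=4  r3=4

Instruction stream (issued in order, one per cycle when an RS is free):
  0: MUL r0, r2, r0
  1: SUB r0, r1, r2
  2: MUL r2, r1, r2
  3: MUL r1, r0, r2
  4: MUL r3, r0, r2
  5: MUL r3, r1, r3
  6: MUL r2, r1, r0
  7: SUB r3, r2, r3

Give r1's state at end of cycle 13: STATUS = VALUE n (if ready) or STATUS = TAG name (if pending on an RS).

c1: issue MUL r0<-Mul1 | r0:Mul1,r1:2,r2:4,r3:4
c2: issue SUB r0<-Add1 | r0:Add1,r1:2,r2:4,r3:4
c3: issue MUL r2<-Mul2 | r0:Add1,r1:2,r2:Mul2,r3:4
c4: stall | r0:Add1,r1:2,r2:Mul2,r3:4
c5: CDB Add1=-2; stall | r0:-2,r1:2,r2:Mul2,r3:4
c6: CDB Mul1=28; issue MUL r1<-Mul1 | r0:-2,r1:Mul1,r2:Mul2,r3:4
c7: CDB Mul2=8; issue MUL r3<-Mul2 | r0:-2,r1:Mul1,r2:8,r3:Mul2
c8: stall | r0:-2,r1:Mul1,r2:8,r3:Mul2
c9: stall | r0:-2,r1:Mul1,r2:8,r3:Mul2
c10: stall | r0:-2,r1:Mul1,r2:8,r3:Mul2
c11: CDB Mul1=-16; issue MUL r3<-Mul1 | r0:-2,r1:-16,r2:8,r3:Mul1
c12: CDB Mul2=-16; issue MUL r2<-Mul2 | r0:-2,r1:-16,r2:Mul2,r3:Mul1
c13: issue SUB r3<-Add1 | r0:-2,r1:-16,r2:Mul2,r3:Add1

STATUS = VALUE -16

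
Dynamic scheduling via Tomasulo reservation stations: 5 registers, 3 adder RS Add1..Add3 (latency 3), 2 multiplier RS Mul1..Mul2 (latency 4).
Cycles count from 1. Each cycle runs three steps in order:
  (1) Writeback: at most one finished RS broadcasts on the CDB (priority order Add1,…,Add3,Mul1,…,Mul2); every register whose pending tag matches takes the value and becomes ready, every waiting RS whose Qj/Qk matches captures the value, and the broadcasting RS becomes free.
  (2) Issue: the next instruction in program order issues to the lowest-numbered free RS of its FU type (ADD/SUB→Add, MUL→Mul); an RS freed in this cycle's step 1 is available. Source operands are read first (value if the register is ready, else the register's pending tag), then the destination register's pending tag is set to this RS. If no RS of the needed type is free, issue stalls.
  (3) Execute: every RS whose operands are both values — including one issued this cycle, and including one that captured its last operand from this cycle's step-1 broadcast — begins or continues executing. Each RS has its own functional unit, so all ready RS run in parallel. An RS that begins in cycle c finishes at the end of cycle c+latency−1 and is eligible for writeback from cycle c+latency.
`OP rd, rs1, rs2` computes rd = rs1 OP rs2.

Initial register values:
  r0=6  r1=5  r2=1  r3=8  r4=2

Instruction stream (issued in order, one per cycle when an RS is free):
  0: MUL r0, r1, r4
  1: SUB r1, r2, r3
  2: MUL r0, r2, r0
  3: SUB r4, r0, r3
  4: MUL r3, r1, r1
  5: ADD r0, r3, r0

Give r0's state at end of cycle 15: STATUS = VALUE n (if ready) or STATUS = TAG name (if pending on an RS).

c1: issue MUL r0<-Mul1 | r0:Mul1,r1:5,r2:1,r3:8,r4:2
c2: issue SUB r1<-Add1 | r0:Mul1,r1:Add1,r2:1,r3:8,r4:2
c3: issue MUL r0<-Mul2 | r0:Mul2,r1:Add1,r2:1,r3:8,r4:2
c4: issue SUB r4<-Add2 | r0:Mul2,r1:Add1,r2:1,r3:8,r4:Add2
c5: CDB Add1=-7; stall | r0:Mul2,r1:-7,r2:1,r3:8,r4:Add2
c6: CDB Mul1=10; issue MUL r3<-Mul1 | r0:Mul2,r1:-7,r2:1,r3:Mul1,r4:Add2
c7: issue ADD r0<-Add1 | r0:Add1,r1:-7,r2:1,r3:Mul1,r4:Add2
c8: - | r0:Add1,r1:-7,r2:1,r3:Mul1,r4:Add2
c9: - | r0:Add1,r1:-7,r2:1,r3:Mul1,r4:Add2
c10: CDB Mul1=49 | r0:Add1,r1:-7,r2:1,r3:49,r4:Add2
c11: CDB Mul2=10 | r0:Add1,r1:-7,r2:1,r3:49,r4:Add2
c12: - | r0:Add1,r1:-7,r2:1,r3:49,r4:Add2
c13: - | r0:Add1,r1:-7,r2:1,r3:49,r4:Add2
c14: CDB Add1=59 | r0:59,r1:-7,r2:1,r3:49,r4:Add2
c15: CDB Add2=2 | r0:59,r1:-7,r2:1,r3:49,r4:2

STATUS = VALUE 59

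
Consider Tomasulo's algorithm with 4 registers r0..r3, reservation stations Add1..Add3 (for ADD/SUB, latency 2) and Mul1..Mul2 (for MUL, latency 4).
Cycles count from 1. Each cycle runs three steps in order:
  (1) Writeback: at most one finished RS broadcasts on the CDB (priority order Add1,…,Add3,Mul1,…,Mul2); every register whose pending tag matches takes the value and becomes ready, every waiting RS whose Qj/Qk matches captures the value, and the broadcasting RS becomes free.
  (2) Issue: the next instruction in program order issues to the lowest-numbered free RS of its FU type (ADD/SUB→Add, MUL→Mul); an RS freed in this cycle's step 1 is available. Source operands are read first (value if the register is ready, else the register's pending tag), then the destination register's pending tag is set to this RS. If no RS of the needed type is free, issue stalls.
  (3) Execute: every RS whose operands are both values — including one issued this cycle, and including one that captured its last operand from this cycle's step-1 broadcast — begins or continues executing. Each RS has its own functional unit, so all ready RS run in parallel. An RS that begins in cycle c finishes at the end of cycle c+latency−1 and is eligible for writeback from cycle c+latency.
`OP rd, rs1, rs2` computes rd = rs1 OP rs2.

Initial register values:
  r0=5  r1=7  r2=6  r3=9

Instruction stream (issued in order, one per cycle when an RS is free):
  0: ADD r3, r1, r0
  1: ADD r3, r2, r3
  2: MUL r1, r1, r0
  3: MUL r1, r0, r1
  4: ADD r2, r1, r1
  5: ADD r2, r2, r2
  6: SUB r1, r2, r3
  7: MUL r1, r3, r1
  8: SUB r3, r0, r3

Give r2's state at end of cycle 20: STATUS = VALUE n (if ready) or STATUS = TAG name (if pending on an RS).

c1: issue ADD r3<-Add1 | r0:5,r1:7,r2:6,r3:Add1
c2: issue ADD r3<-Add2 | r0:5,r1:7,r2:6,r3:Add2
c3: CDB Add1=12; issue MUL r1<-Mul1 | r0:5,r1:Mul1,r2:6,r3:Add2
c4: issue MUL r1<-Mul2 | r0:5,r1:Mul2,r2:6,r3:Add2
c5: CDB Add2=18; issue ADD r2<-Add1 | r0:5,r1:Mul2,r2:Add1,r3:18
c6: issue ADD r2<-Add2 | r0:5,r1:Mul2,r2:Add2,r3:18
c7: CDB Mul1=35; issue SUB r1<-Add3 | r0:5,r1:Add3,r2:Add2,r3:18
c8: issue MUL r1<-Mul1 | r0:5,r1:Mul1,r2:Add2,r3:18
c9: stall | r0:5,r1:Mul1,r2:Add2,r3:18
c10: stall | r0:5,r1:Mul1,r2:Add2,r3:18
c11: CDB Mul2=175; stall | r0:5,r1:Mul1,r2:Add2,r3:18
c12: stall | r0:5,r1:Mul1,r2:Add2,r3:18
c13: CDB Add1=350; issue SUB r3<-Add1 | r0:5,r1:Mul1,r2:Add2,r3:Add1
c14: - | r0:5,r1:Mul1,r2:Add2,r3:Add1
c15: CDB Add1=-13 | r0:5,r1:Mul1,r2:Add2,r3:-13
c16: CDB Add2=700 | r0:5,r1:Mul1,r2:700,r3:-13
c17: - | r0:5,r1:Mul1,r2:700,r3:-13
c18: CDB Add3=682 | r0:5,r1:Mul1,r2:700,r3:-13
c19: - | r0:5,r1:Mul1,r2:700,r3:-13
c20: - | r0:5,r1:Mul1,r2:700,r3:-13

STATUS = VALUE 700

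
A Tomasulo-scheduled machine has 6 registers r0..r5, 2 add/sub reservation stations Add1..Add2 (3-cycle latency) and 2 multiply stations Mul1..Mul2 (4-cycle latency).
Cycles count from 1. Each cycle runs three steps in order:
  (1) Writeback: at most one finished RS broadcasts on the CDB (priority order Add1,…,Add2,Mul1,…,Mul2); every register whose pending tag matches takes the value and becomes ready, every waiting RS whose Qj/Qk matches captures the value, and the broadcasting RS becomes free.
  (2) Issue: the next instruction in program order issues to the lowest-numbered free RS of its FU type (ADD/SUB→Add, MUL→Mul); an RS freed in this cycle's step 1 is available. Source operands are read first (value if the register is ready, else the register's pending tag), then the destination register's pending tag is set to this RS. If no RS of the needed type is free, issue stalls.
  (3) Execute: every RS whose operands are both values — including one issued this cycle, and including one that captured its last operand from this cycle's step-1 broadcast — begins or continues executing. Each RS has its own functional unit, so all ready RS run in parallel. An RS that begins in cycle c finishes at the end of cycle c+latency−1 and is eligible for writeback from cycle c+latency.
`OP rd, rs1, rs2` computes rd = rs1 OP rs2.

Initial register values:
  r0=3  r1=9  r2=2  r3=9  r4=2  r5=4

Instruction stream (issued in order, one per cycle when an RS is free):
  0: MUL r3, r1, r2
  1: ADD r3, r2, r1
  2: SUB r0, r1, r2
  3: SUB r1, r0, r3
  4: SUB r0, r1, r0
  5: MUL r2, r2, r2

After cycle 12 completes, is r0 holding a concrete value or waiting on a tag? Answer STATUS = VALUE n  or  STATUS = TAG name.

STATUS = VALUE -11

cycle 1: issue MUL r3<-Mul1 // r0:3,r1:9,r2:2,r3:Mul1,r4:2,r5:4
cycle 2: issue ADD r3<-Add1 // r0:3,r1:9,r2:2,r3:Add1,r4:2,r5:4
cycle 3: issue SUB r0<-Add2 // r0:Add2,r1:9,r2:2,r3:Add1,r4:2,r5:4
cycle 4: stall // r0:Add2,r1:9,r2:2,r3:Add1,r4:2,r5:4
cycle 5: CDB Add1=11; issue SUB r1<-Add1 // r0:Add2,r1:Add1,r2:2,r3:11,r4:2,r5:4
cycle 6: CDB Add2=7; issue SUB r0<-Add2 // r0:Add2,r1:Add1,r2:2,r3:11,r4:2,r5:4
cycle 7: CDB Mul1=18; issue MUL r2<-Mul1 // r0:Add2,r1:Add1,r2:Mul1,r3:11,r4:2,r5:4
cycle 8: - // r0:Add2,r1:Add1,r2:Mul1,r3:11,r4:2,r5:4
cycle 9: CDB Add1=-4 // r0:Add2,r1:-4,r2:Mul1,r3:11,r4:2,r5:4
cycle 10: - // r0:Add2,r1:-4,r2:Mul1,r3:11,r4:2,r5:4
cycle 11: CDB Mul1=4 // r0:Add2,r1:-4,r2:4,r3:11,r4:2,r5:4
cycle 12: CDB Add2=-11 // r0:-11,r1:-4,r2:4,r3:11,r4:2,r5:4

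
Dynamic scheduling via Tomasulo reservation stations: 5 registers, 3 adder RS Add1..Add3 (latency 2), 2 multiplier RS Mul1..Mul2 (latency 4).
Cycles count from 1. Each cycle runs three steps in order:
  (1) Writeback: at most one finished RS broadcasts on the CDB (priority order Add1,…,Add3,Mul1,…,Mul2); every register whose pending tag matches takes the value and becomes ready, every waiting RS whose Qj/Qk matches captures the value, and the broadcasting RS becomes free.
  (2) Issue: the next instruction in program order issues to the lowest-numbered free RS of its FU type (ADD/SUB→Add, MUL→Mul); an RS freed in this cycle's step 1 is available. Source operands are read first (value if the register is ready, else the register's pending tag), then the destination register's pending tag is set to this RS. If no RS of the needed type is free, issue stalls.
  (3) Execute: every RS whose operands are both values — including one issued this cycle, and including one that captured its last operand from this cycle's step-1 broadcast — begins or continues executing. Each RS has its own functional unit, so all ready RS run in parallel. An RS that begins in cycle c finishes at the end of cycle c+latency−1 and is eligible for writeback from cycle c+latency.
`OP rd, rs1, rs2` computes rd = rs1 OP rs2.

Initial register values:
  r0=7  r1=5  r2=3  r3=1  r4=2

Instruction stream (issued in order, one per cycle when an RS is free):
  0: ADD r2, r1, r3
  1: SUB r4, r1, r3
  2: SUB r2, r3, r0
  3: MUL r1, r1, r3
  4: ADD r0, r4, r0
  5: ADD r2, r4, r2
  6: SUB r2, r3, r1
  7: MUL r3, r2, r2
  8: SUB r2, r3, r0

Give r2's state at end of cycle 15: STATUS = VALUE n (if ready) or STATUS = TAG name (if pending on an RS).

STATUS = TAG Add2

c1: issue ADD r2<-Add1 | r0:7,r1:5,r2:Add1,r3:1,r4:2
c2: issue SUB r4<-Add2 | r0:7,r1:5,r2:Add1,r3:1,r4:Add2
c3: CDB Add1=6; issue SUB r2<-Add1 | r0:7,r1:5,r2:Add1,r3:1,r4:Add2
c4: CDB Add2=4; issue MUL r1<-Mul1 | r0:7,r1:Mul1,r2:Add1,r3:1,r4:4
c5: CDB Add1=-6; issue ADD r0<-Add1 | r0:Add1,r1:Mul1,r2:-6,r3:1,r4:4
c6: issue ADD r2<-Add2 | r0:Add1,r1:Mul1,r2:Add2,r3:1,r4:4
c7: CDB Add1=11; issue SUB r2<-Add1 | r0:11,r1:Mul1,r2:Add1,r3:1,r4:4
c8: CDB Add2=-2; issue MUL r3<-Mul2 | r0:11,r1:Mul1,r2:Add1,r3:Mul2,r4:4
c9: CDB Mul1=5; issue SUB r2<-Add2 | r0:11,r1:5,r2:Add2,r3:Mul2,r4:4
c10: - | r0:11,r1:5,r2:Add2,r3:Mul2,r4:4
c11: CDB Add1=-4 | r0:11,r1:5,r2:Add2,r3:Mul2,r4:4
c12: - | r0:11,r1:5,r2:Add2,r3:Mul2,r4:4
c13: - | r0:11,r1:5,r2:Add2,r3:Mul2,r4:4
c14: - | r0:11,r1:5,r2:Add2,r3:Mul2,r4:4
c15: CDB Mul2=16 | r0:11,r1:5,r2:Add2,r3:16,r4:4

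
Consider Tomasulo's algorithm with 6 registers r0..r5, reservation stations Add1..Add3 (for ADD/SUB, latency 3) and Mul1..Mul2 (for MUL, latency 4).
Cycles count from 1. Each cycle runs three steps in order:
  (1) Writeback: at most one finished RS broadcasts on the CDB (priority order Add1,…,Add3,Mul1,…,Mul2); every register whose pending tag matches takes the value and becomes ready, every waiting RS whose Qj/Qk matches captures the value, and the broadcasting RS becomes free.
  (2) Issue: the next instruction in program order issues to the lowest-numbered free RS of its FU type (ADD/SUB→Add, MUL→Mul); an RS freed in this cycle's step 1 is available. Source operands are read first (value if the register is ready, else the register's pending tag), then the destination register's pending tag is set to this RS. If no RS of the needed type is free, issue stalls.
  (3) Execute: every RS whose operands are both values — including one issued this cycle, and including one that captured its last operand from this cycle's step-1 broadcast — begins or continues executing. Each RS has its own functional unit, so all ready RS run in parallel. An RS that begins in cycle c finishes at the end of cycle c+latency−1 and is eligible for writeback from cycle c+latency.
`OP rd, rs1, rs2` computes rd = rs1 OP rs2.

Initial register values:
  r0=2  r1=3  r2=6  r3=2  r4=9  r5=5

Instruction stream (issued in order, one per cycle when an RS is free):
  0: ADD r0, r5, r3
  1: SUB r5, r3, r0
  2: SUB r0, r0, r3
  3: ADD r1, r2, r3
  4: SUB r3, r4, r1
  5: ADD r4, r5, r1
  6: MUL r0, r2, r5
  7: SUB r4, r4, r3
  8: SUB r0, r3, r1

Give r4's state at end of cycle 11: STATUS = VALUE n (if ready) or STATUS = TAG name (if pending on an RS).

STATUS = TAG Add1

cycle 1: issue ADD r0<-Add1 // r0:Add1,r1:3,r2:6,r3:2,r4:9,r5:5
cycle 2: issue SUB r5<-Add2 // r0:Add1,r1:3,r2:6,r3:2,r4:9,r5:Add2
cycle 3: issue SUB r0<-Add3 // r0:Add3,r1:3,r2:6,r3:2,r4:9,r5:Add2
cycle 4: CDB Add1=7; issue ADD r1<-Add1 // r0:Add3,r1:Add1,r2:6,r3:2,r4:9,r5:Add2
cycle 5: stall // r0:Add3,r1:Add1,r2:6,r3:2,r4:9,r5:Add2
cycle 6: stall // r0:Add3,r1:Add1,r2:6,r3:2,r4:9,r5:Add2
cycle 7: CDB Add1=8; issue SUB r3<-Add1 // r0:Add3,r1:8,r2:6,r3:Add1,r4:9,r5:Add2
cycle 8: CDB Add2=-5; issue ADD r4<-Add2 // r0:Add3,r1:8,r2:6,r3:Add1,r4:Add2,r5:-5
cycle 9: CDB Add3=5; issue MUL r0<-Mul1 // r0:Mul1,r1:8,r2:6,r3:Add1,r4:Add2,r5:-5
cycle 10: CDB Add1=1; issue SUB r4<-Add1 // r0:Mul1,r1:8,r2:6,r3:1,r4:Add1,r5:-5
cycle 11: CDB Add2=3; issue SUB r0<-Add2 // r0:Add2,r1:8,r2:6,r3:1,r4:Add1,r5:-5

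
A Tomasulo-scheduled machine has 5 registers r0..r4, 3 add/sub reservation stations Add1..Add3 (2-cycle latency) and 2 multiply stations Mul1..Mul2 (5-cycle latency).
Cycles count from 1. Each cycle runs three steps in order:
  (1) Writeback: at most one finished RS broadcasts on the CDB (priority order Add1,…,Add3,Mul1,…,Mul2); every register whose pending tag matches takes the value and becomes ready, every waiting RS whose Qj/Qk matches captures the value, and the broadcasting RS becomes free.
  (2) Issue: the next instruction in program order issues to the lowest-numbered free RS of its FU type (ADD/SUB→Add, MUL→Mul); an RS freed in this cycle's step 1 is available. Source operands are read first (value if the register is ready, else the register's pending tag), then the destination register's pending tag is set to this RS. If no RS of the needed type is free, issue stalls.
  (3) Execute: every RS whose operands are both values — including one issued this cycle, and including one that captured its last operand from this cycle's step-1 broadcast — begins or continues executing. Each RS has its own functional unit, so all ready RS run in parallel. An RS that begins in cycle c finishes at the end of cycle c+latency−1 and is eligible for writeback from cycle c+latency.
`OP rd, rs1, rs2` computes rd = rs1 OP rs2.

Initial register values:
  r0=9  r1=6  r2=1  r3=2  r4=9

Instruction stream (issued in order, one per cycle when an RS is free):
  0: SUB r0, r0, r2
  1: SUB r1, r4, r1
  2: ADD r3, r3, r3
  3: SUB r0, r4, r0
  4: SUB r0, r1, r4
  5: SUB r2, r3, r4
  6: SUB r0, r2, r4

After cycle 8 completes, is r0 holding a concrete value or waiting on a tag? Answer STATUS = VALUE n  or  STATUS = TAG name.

STATUS = TAG Add1

c1: issue SUB r0<-Add1 | r0:Add1,r1:6,r2:1,r3:2,r4:9
c2: issue SUB r1<-Add2 | r0:Add1,r1:Add2,r2:1,r3:2,r4:9
c3: CDB Add1=8; issue ADD r3<-Add1 | r0:8,r1:Add2,r2:1,r3:Add1,r4:9
c4: CDB Add2=3; issue SUB r0<-Add2 | r0:Add2,r1:3,r2:1,r3:Add1,r4:9
c5: CDB Add1=4; issue SUB r0<-Add1 | r0:Add1,r1:3,r2:1,r3:4,r4:9
c6: CDB Add2=1; issue SUB r2<-Add2 | r0:Add1,r1:3,r2:Add2,r3:4,r4:9
c7: CDB Add1=-6; issue SUB r0<-Add1 | r0:Add1,r1:3,r2:Add2,r3:4,r4:9
c8: CDB Add2=-5 | r0:Add1,r1:3,r2:-5,r3:4,r4:9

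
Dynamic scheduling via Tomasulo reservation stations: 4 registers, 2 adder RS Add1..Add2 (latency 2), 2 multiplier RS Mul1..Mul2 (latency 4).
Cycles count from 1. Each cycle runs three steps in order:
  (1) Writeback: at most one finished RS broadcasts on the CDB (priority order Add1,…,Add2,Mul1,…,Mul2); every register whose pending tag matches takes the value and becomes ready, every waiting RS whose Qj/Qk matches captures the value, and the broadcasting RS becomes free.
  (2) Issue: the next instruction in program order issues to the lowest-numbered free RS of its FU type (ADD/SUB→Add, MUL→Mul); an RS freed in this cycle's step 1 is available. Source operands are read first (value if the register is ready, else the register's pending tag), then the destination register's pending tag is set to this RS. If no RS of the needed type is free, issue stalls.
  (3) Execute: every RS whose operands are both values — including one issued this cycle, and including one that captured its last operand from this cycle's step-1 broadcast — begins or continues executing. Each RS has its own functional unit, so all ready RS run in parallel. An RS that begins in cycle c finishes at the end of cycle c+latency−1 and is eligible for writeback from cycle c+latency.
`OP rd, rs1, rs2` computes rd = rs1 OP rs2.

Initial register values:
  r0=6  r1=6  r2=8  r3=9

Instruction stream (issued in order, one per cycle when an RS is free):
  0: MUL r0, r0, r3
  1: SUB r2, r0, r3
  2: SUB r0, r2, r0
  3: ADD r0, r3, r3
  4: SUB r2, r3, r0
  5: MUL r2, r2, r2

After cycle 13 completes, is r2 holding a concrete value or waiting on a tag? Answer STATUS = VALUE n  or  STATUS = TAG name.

cycle 1: issue MUL r0<-Mul1 // r0:Mul1,r1:6,r2:8,r3:9
cycle 2: issue SUB r2<-Add1 // r0:Mul1,r1:6,r2:Add1,r3:9
cycle 3: issue SUB r0<-Add2 // r0:Add2,r1:6,r2:Add1,r3:9
cycle 4: stall // r0:Add2,r1:6,r2:Add1,r3:9
cycle 5: CDB Mul1=54; stall // r0:Add2,r1:6,r2:Add1,r3:9
cycle 6: stall // r0:Add2,r1:6,r2:Add1,r3:9
cycle 7: CDB Add1=45; issue ADD r0<-Add1 // r0:Add1,r1:6,r2:45,r3:9
cycle 8: stall // r0:Add1,r1:6,r2:45,r3:9
cycle 9: CDB Add1=18; issue SUB r2<-Add1 // r0:18,r1:6,r2:Add1,r3:9
cycle 10: CDB Add2=-9; issue MUL r2<-Mul1 // r0:18,r1:6,r2:Mul1,r3:9
cycle 11: CDB Add1=-9 // r0:18,r1:6,r2:Mul1,r3:9
cycle 12: - // r0:18,r1:6,r2:Mul1,r3:9
cycle 13: - // r0:18,r1:6,r2:Mul1,r3:9

STATUS = TAG Mul1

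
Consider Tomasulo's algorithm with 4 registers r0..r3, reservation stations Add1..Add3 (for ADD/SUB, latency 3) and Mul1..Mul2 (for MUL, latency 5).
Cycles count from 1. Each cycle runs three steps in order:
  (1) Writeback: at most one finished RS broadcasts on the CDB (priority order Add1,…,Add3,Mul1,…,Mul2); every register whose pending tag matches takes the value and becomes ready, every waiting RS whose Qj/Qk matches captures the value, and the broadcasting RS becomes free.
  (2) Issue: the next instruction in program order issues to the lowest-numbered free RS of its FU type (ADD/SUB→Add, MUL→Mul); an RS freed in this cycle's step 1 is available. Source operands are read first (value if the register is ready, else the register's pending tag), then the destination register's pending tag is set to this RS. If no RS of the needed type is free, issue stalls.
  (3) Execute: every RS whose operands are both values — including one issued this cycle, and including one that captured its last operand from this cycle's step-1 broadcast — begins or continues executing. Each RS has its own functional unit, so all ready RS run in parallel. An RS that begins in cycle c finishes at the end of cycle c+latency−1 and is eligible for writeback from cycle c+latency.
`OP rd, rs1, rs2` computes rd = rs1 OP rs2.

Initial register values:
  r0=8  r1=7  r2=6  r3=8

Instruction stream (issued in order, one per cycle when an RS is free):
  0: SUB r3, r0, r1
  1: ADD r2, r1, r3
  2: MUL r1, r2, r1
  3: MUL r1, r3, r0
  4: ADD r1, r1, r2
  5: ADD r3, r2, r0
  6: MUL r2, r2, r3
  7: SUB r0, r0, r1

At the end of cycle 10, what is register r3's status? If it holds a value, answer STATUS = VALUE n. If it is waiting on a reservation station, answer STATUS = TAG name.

STATUS = VALUE 16

  c1: issue SUB r3<-Add1  regs: r0:8,r1:7,r2:6,r3:Add1
  c2: issue ADD r2<-Add2  regs: r0:8,r1:7,r2:Add2,r3:Add1
  c3: issue MUL r1<-Mul1  regs: r0:8,r1:Mul1,r2:Add2,r3:Add1
  c4: CDB Add1=1; issue MUL r1<-Mul2  regs: r0:8,r1:Mul2,r2:Add2,r3:1
  c5: issue ADD r1<-Add1  regs: r0:8,r1:Add1,r2:Add2,r3:1
  c6: issue ADD r3<-Add3  regs: r0:8,r1:Add1,r2:Add2,r3:Add3
  c7: CDB Add2=8; stall  regs: r0:8,r1:Add1,r2:8,r3:Add3
  c8: stall  regs: r0:8,r1:Add1,r2:8,r3:Add3
  c9: CDB Mul2=8; issue MUL r2<-Mul2  regs: r0:8,r1:Add1,r2:Mul2,r3:Add3
  c10: CDB Add3=16; issue SUB r0<-Add2  regs: r0:Add2,r1:Add1,r2:Mul2,r3:16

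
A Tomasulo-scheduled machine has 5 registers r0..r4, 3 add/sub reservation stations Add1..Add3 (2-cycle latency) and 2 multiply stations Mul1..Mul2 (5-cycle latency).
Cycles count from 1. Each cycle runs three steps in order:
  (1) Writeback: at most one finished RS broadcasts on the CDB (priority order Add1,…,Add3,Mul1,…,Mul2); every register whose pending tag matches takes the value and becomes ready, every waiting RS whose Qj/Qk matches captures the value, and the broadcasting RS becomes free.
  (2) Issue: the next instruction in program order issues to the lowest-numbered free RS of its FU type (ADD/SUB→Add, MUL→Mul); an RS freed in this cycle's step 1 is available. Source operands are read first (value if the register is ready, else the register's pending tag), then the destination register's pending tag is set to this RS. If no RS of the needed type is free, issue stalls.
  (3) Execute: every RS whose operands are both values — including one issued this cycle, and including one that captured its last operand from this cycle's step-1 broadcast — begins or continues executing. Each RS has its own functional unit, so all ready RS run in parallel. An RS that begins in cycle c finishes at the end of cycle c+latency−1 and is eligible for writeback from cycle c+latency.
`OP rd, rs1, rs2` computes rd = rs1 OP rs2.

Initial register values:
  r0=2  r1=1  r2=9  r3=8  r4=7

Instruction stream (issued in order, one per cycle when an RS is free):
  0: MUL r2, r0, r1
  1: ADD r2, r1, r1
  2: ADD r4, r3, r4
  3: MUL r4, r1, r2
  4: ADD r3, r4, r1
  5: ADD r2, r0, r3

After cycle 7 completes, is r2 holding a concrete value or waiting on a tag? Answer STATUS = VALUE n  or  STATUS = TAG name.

c1: issue MUL r2<-Mul1 | r0:2,r1:1,r2:Mul1,r3:8,r4:7
c2: issue ADD r2<-Add1 | r0:2,r1:1,r2:Add1,r3:8,r4:7
c3: issue ADD r4<-Add2 | r0:2,r1:1,r2:Add1,r3:8,r4:Add2
c4: CDB Add1=2; issue MUL r4<-Mul2 | r0:2,r1:1,r2:2,r3:8,r4:Mul2
c5: CDB Add2=15; issue ADD r3<-Add1 | r0:2,r1:1,r2:2,r3:Add1,r4:Mul2
c6: CDB Mul1=2; issue ADD r2<-Add2 | r0:2,r1:1,r2:Add2,r3:Add1,r4:Mul2
c7: - | r0:2,r1:1,r2:Add2,r3:Add1,r4:Mul2

STATUS = TAG Add2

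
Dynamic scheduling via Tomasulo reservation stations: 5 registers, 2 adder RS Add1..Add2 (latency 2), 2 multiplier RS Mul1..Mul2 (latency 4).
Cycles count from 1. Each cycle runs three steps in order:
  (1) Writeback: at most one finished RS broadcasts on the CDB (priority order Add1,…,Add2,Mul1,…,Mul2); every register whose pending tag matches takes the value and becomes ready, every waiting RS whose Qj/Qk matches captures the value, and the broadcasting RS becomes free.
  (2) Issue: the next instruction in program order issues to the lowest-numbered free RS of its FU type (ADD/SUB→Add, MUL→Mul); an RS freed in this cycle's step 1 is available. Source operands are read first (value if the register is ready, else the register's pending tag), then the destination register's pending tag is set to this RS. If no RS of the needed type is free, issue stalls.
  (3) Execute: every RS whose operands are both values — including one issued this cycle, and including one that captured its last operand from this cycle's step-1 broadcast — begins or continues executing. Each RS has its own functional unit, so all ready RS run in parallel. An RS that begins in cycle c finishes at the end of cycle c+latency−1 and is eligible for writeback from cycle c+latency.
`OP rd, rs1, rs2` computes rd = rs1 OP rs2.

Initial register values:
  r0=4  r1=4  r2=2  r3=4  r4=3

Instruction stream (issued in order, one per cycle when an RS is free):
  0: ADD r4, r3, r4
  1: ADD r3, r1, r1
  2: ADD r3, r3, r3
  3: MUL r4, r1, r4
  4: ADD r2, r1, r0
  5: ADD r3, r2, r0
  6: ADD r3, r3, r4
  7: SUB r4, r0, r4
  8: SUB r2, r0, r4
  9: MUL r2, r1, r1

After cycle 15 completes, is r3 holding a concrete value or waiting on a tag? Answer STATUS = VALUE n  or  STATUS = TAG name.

STATUS = VALUE 40

  c1: issue ADD r4<-Add1  regs: r0:4,r1:4,r2:2,r3:4,r4:Add1
  c2: issue ADD r3<-Add2  regs: r0:4,r1:4,r2:2,r3:Add2,r4:Add1
  c3: CDB Add1=7; issue ADD r3<-Add1  regs: r0:4,r1:4,r2:2,r3:Add1,r4:7
  c4: CDB Add2=8; issue MUL r4<-Mul1  regs: r0:4,r1:4,r2:2,r3:Add1,r4:Mul1
  c5: issue ADD r2<-Add2  regs: r0:4,r1:4,r2:Add2,r3:Add1,r4:Mul1
  c6: CDB Add1=16; issue ADD r3<-Add1  regs: r0:4,r1:4,r2:Add2,r3:Add1,r4:Mul1
  c7: CDB Add2=8; issue ADD r3<-Add2  regs: r0:4,r1:4,r2:8,r3:Add2,r4:Mul1
  c8: CDB Mul1=28; stall  regs: r0:4,r1:4,r2:8,r3:Add2,r4:28
  c9: CDB Add1=12; issue SUB r4<-Add1  regs: r0:4,r1:4,r2:8,r3:Add2,r4:Add1
  c10: stall  regs: r0:4,r1:4,r2:8,r3:Add2,r4:Add1
  c11: CDB Add1=-24; issue SUB r2<-Add1  regs: r0:4,r1:4,r2:Add1,r3:Add2,r4:-24
  c12: CDB Add2=40; issue MUL r2<-Mul1  regs: r0:4,r1:4,r2:Mul1,r3:40,r4:-24
  c13: CDB Add1=28  regs: r0:4,r1:4,r2:Mul1,r3:40,r4:-24
  c14: -  regs: r0:4,r1:4,r2:Mul1,r3:40,r4:-24
  c15: -  regs: r0:4,r1:4,r2:Mul1,r3:40,r4:-24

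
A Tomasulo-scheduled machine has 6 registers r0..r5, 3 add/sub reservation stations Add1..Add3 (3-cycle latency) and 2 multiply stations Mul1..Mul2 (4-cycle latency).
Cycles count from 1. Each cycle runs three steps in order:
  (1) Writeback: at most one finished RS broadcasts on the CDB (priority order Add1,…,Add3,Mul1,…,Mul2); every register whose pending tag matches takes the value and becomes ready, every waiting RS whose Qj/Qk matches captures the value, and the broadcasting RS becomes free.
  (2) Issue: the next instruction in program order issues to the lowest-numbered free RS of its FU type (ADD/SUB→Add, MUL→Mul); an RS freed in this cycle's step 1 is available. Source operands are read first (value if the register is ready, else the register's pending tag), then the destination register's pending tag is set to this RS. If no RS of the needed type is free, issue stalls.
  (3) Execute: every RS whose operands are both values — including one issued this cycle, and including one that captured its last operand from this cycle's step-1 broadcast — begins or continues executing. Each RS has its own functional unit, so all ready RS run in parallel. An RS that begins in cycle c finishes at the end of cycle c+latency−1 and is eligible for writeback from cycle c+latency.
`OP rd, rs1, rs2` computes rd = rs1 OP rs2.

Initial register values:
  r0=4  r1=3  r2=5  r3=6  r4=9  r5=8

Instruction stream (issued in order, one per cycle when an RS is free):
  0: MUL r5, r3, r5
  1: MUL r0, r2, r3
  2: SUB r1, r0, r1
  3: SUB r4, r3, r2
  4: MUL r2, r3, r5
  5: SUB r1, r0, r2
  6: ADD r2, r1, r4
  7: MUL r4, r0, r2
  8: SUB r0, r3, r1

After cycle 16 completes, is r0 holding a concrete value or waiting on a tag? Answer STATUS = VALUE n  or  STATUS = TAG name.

STATUS = VALUE 264

  c1: issue MUL r5<-Mul1  regs: r0:4,r1:3,r2:5,r3:6,r4:9,r5:Mul1
  c2: issue MUL r0<-Mul2  regs: r0:Mul2,r1:3,r2:5,r3:6,r4:9,r5:Mul1
  c3: issue SUB r1<-Add1  regs: r0:Mul2,r1:Add1,r2:5,r3:6,r4:9,r5:Mul1
  c4: issue SUB r4<-Add2  regs: r0:Mul2,r1:Add1,r2:5,r3:6,r4:Add2,r5:Mul1
  c5: CDB Mul1=48; issue MUL r2<-Mul1  regs: r0:Mul2,r1:Add1,r2:Mul1,r3:6,r4:Add2,r5:48
  c6: CDB Mul2=30; issue SUB r1<-Add3  regs: r0:30,r1:Add3,r2:Mul1,r3:6,r4:Add2,r5:48
  c7: CDB Add2=1; issue ADD r2<-Add2  regs: r0:30,r1:Add3,r2:Add2,r3:6,r4:1,r5:48
  c8: issue MUL r4<-Mul2  regs: r0:30,r1:Add3,r2:Add2,r3:6,r4:Mul2,r5:48
  c9: CDB Add1=27; issue SUB r0<-Add1  regs: r0:Add1,r1:Add3,r2:Add2,r3:6,r4:Mul2,r5:48
  c10: CDB Mul1=288  regs: r0:Add1,r1:Add3,r2:Add2,r3:6,r4:Mul2,r5:48
  c11: -  regs: r0:Add1,r1:Add3,r2:Add2,r3:6,r4:Mul2,r5:48
  c12: -  regs: r0:Add1,r1:Add3,r2:Add2,r3:6,r4:Mul2,r5:48
  c13: CDB Add3=-258  regs: r0:Add1,r1:-258,r2:Add2,r3:6,r4:Mul2,r5:48
  c14: -  regs: r0:Add1,r1:-258,r2:Add2,r3:6,r4:Mul2,r5:48
  c15: -  regs: r0:Add1,r1:-258,r2:Add2,r3:6,r4:Mul2,r5:48
  c16: CDB Add1=264  regs: r0:264,r1:-258,r2:Add2,r3:6,r4:Mul2,r5:48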